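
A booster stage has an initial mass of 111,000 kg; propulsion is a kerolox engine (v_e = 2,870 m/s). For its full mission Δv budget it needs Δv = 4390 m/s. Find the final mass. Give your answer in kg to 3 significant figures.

final mass ≈ 24000 kg

m₀/m_f = exp(Δv / v_e) = exp(4390 / 2870.0) = exp(1.5296) = 4.6164.
m_f = m₀ / 4.6164 = 111,000 / 4.6164 = 24,044.7 kg.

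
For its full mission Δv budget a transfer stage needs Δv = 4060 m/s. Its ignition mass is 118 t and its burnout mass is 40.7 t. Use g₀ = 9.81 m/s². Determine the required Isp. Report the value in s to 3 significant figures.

Isp ≈ 389 s

ln(m₀/m_f) = ln(118000/40700) = ln(2.899) = 1.0645.
Using Δv = v_e ln(m₀/m_f): v_e = Δv / ln(m₀/m_f) = 4060 / 1.0645 = 3814.2 m/s.
Isp = v_e / g₀ = 3814.2 / 9.81 = 388.8 s.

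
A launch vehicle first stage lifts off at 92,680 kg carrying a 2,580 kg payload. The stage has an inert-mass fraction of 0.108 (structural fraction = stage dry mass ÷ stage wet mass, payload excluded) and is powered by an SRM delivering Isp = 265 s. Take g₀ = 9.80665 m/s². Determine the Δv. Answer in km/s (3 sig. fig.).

Stage wet mass = m₀ − payload = 92,680 − 2,580 = 90,100 kg.
Stage dry mass = ε × stage wet mass = 0.108 × 90,100 = 9,730.8 kg.
Burnout mass m_f = stage dry + payload = 9,730.8 + 2,580 = 12,310.8 kg.
v_e = Isp · g₀ = 265 × 9.80665 = 2598.8 m/s.
Δv = v_e · ln(92,680/12,310.8) = 2598.8 × ln(7.528) = 2598.8 × 2.0187 ≈ 5246 m/s.

Δv ≈ 5.25 km/s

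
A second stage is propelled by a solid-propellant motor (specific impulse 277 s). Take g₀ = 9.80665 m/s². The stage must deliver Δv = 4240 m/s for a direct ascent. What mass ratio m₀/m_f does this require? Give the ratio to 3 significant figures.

mass ratio ≈ 4.76

v_e = Isp · g₀ = 277 × 9.80665 = 2716.4 m/s.
Using Δv = v_e ln(m₀/m_f): m₀/m_f = exp(Δv / v_e) = exp(4240 / 2716.4) = exp(1.5609) = 4.7629.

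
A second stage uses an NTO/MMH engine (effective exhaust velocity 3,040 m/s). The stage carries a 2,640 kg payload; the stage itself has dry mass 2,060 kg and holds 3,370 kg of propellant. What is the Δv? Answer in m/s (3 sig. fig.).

m₀ = payload + dry + propellant = 2,640 + 2,060 + 3,370 = 8,070 kg.
m_f = payload + dry = 2,640 + 2,060 = 4,700 kg.
From the ideal rocket equation, Δv = v_e · ln(m₀/m_f) = 3040.0 × ln(1.717) = 3040.0 × 0.5406 ≈ 1643.4 m/s.

Δv ≈ 1640 m/s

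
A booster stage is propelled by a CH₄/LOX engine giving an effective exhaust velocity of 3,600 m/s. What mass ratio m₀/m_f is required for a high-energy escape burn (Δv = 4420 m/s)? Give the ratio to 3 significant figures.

mass ratio ≈ 3.41

m₀/m_f = exp(Δv / v_e) = exp(4420 / 3600.0) = exp(1.2278) = 3.4136.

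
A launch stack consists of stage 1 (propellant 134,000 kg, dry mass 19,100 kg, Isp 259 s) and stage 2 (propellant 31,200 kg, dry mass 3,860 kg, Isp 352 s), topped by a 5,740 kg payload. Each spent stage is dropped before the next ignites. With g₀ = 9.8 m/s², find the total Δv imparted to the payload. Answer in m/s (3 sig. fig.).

Δv ≈ 7970 m/s

Ignition mass of stage 1 = 134,000+19,100 + 31,200+3,860 + 5,740 = 193,900 kg.
Stage 1: m₀ = 193,900 kg, m_f = 193,900 − 134,000 = 59,900 kg; Δv = 259×9.8×ln(3.237) = 2538.2×1.1747 ≈ 2982 m/s.
Stage 2: m₀ = 40,800 kg, m_f = 40,800 − 31,200 = 9,600 kg; Δv = 352×9.8×ln(4.25) = 3449.6×1.4469 ≈ 4991 m/s.
Total Δv = 2982 + 4991 = 7973 m/s.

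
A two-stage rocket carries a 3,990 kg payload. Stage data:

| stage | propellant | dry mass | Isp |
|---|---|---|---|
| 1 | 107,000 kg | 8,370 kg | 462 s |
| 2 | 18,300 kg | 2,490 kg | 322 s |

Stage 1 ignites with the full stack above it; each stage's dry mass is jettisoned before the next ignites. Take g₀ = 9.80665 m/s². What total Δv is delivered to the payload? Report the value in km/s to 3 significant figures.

Δv ≈ 10.8 km/s

Ignition mass of stage 1 = 107,000+8,370 + 18,300+2,490 + 3,990 = 140,150 kg.
Stage 1: m₀ = 140,150 kg, m_f = 140,150 − 107,000 = 33,150 kg; Δv = 462×9.80665×ln(4.228) = 4530.7×1.4417 ≈ 6532 m/s.
Stage 2: m₀ = 24,780 kg, m_f = 24,780 − 18,300 = 6,480 kg; Δv = 322×9.80665×ln(3.824) = 3157.7×1.3413 ≈ 4236 m/s.
Total Δv = 6532 + 4236 = 10768 m/s.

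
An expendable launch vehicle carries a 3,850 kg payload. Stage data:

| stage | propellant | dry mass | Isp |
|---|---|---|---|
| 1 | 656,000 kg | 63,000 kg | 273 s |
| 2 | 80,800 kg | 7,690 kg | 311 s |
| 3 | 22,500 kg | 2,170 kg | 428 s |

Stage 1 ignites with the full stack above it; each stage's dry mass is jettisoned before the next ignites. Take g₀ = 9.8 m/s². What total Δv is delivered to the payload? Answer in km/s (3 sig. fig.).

Ignition mass of stage 1 = 656,000+63,000 + 80,800+7,690 + 22,500+2,170 + 3,850 = 836,010 kg.
Stage 1: m₀ = 836,010 kg, m_f = 836,010 − 656,000 = 180,010 kg; Δv = 273×9.8×ln(4.644) = 2675.4×1.5356 ≈ 4108 m/s.
Stage 2: m₀ = 117,010 kg, m_f = 117,010 − 80,800 = 36,210 kg; Δv = 311×9.8×ln(3.231) = 3047.8×1.1729 ≈ 3575 m/s.
Stage 3: m₀ = 28,520 kg, m_f = 28,520 − 22,500 = 6,020 kg; Δv = 428×9.8×ln(4.738) = 4194.4×1.5555 ≈ 6524 m/s.
Total Δv = 4108 + 3575 + 6524 = 14207 m/s.

Δv ≈ 14.2 km/s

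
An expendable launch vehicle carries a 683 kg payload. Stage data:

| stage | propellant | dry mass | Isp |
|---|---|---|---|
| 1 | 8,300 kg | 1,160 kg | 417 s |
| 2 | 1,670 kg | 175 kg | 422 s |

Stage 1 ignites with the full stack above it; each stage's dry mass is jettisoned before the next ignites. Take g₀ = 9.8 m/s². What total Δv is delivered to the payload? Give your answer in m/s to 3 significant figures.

Δv ≈ 9290 m/s

Ignition mass of stage 1 = 8,300+1,160 + 1,670+175 + 683 = 11,988 kg.
Stage 1: m₀ = 11,988 kg, m_f = 11,988 − 8,300 = 3,688 kg; Δv = 417×9.8×ln(3.251) = 4086.6×1.1788 ≈ 4817 m/s.
Stage 2: m₀ = 2,528 kg, m_f = 2,528 − 1,670 = 858 kg; Δv = 422×9.8×ln(2.946) = 4135.6×1.0806 ≈ 4469 m/s.
Total Δv = 4817 + 4469 = 9286 m/s.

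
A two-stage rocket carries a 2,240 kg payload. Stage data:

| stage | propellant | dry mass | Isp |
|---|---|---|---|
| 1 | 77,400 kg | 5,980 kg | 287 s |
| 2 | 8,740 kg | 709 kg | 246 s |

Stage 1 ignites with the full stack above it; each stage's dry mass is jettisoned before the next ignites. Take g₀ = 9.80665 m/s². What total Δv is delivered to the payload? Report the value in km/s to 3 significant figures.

Ignition mass of stage 1 = 77,400+5,980 + 8,740+709 + 2,240 = 95,069 kg.
Stage 1: m₀ = 95,069 kg, m_f = 95,069 − 77,400 = 17,669 kg; Δv = 287×9.80665×ln(5.381) = 2814.5×1.6828 ≈ 4736 m/s.
Stage 2: m₀ = 11,689 kg, m_f = 11,689 − 8,740 = 2,949 kg; Δv = 246×9.80665×ln(3.964) = 2412.4×1.3772 ≈ 3322 m/s.
Total Δv = 4736 + 3322 = 8058 m/s.

Δv ≈ 8.06 km/s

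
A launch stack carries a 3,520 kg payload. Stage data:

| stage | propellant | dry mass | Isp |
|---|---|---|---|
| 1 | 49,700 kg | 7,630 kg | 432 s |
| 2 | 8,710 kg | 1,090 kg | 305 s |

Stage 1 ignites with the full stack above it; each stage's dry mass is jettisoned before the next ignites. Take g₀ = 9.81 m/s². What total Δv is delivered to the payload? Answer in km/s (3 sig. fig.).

Δv ≈ 8.33 km/s

Ignition mass of stage 1 = 49,700+7,630 + 8,710+1,090 + 3,520 = 70,650 kg.
Stage 1: m₀ = 70,650 kg, m_f = 70,650 − 49,700 = 20,950 kg; Δv = 432×9.81×ln(3.372) = 4237.9×1.2156 ≈ 5152 m/s.
Stage 2: m₀ = 13,320 kg, m_f = 13,320 − 8,710 = 4,610 kg; Δv = 305×9.81×ln(2.889) = 2992.1×1.0610 ≈ 3175 m/s.
Total Δv = 5152 + 3175 = 8327 m/s.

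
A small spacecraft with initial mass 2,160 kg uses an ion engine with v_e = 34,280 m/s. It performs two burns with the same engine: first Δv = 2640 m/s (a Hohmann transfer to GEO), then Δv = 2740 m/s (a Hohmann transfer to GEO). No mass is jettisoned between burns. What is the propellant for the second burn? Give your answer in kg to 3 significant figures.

After the first burn: m = 2160 × exp(−2640/34280.0) = 2160 × 0.92588 = 1,999.9 kg.
After the second burn: m = 1,999.9 × exp(−2740/34280.0) = 1,999.9 × 0.92318 = 1,846.27 kg.
Second-burn propellant = 1,999.9 − 1,846.27 = 153.63 kg.

propellant for the second burn ≈ 154 kg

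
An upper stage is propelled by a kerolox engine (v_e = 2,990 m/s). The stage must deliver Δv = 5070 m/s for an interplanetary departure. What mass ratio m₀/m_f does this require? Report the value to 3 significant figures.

By the Tsiolkovsky rocket equation, m₀/m_f = exp(Δv / v_e) = exp(5070 / 2990.0) = exp(1.6957) = 5.4502.

mass ratio ≈ 5.45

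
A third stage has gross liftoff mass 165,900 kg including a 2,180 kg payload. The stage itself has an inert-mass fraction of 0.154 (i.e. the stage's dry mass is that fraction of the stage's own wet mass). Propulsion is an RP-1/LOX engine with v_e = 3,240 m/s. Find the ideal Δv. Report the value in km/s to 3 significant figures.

Δv ≈ 5.84 km/s

Stage wet mass = m₀ − payload = 165,900 − 2,180 = 163,720 kg.
Stage dry mass = ε × stage wet mass = 0.154 × 163,720 = 25,212.9 kg.
Burnout mass m_f = stage dry + payload = 25,212.9 + 2,180 = 27,392.9 kg.
Δv = v_e · ln(165,900/27,392.9) = 3240.0 × ln(6.056) = 3240.0 × 1.8011 ≈ 5836 m/s.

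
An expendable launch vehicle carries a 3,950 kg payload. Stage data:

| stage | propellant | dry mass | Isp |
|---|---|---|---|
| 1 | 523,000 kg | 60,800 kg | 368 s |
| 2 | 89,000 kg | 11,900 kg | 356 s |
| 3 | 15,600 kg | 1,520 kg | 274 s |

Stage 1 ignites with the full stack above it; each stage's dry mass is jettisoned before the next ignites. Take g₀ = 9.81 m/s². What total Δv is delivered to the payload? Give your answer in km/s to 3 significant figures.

Ignition mass of stage 1 = 523,000+60,800 + 89,000+11,900 + 15,600+1,520 + 3,950 = 705,770 kg.
Stage 1: m₀ = 705,770 kg, m_f = 705,770 − 523,000 = 182,770 kg; Δv = 368×9.81×ln(3.862) = 3610.1×1.3511 ≈ 4877 m/s.
Stage 2: m₀ = 121,970 kg, m_f = 121,970 − 89,000 = 32,970 kg; Δv = 356×9.81×ln(3.699) = 3492.4×1.3082 ≈ 4569 m/s.
Stage 3: m₀ = 21,070 kg, m_f = 21,070 − 15,600 = 5,470 kg; Δv = 274×9.81×ln(3.852) = 2687.9×1.3486 ≈ 3625 m/s.
Total Δv = 4877 + 4569 + 3625 = 13071 m/s.

Δv ≈ 13.1 km/s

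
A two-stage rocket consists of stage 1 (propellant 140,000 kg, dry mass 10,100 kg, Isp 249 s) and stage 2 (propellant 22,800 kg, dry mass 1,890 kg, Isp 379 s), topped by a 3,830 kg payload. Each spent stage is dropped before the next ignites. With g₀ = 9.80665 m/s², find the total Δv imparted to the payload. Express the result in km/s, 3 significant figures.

Ignition mass of stage 1 = 140,000+10,100 + 22,800+1,890 + 3,830 = 178,620 kg.
Stage 1: m₀ = 178,620 kg, m_f = 178,620 − 140,000 = 38,620 kg; Δv = 249×9.80665×ln(4.625) = 2441.9×1.5315 ≈ 3740 m/s.
Stage 2: m₀ = 28,520 kg, m_f = 28,520 − 22,800 = 5,720 kg; Δv = 379×9.80665×ln(4.986) = 3716.7×1.6066 ≈ 5971 m/s.
Total Δv = 3740 + 5971 = 9711 m/s.

Δv ≈ 9.71 km/s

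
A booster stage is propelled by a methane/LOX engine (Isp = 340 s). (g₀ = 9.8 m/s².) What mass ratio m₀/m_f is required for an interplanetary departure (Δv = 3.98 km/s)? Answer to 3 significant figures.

mass ratio ≈ 3.30

v_e = Isp · g₀ = 340 × 9.8 = 3332.0 m/s.
m₀/m_f = exp(Δv / v_e) = exp(3980 / 3332.0) = exp(1.1945) = 3.3018.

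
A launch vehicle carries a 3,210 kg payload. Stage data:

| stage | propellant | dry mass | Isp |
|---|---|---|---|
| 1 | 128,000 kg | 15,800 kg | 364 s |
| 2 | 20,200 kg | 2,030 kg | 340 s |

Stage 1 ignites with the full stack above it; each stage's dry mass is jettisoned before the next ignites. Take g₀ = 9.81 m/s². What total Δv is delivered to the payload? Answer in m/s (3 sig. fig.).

Ignition mass of stage 1 = 128,000+15,800 + 20,200+2,030 + 3,210 = 169,240 kg.
Stage 1: m₀ = 169,240 kg, m_f = 169,240 − 128,000 = 41,240 kg; Δv = 364×9.81×ln(4.104) = 3570.8×1.4119 ≈ 5042 m/s.
Stage 2: m₀ = 25,440 kg, m_f = 25,440 − 20,200 = 5,240 kg; Δv = 340×9.81×ln(4.855) = 3335.4×1.5800 ≈ 5270 m/s.
Total Δv = 5042 + 5270 = 10312 m/s.

Δv ≈ 10300 m/s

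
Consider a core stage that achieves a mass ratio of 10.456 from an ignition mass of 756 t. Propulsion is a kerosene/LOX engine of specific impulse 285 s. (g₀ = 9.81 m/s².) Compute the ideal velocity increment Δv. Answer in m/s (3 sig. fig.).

v_e = Isp · g₀ = 285 × 9.81 = 2795.9 m/s.
By the Tsiolkovsky rocket equation, Δv = v_e · ln(10.456) = 2795.9 × 2.3472 ≈ 6562.4 m/s.

Δv ≈ 6560 m/s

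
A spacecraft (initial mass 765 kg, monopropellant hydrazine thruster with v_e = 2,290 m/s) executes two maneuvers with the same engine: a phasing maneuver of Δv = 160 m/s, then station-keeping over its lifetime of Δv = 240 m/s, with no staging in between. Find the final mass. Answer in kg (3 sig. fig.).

final mass ≈ 642 kg

After the first burn: m = 765 × exp(−160/2290.0) = 765 × 0.93252 = 713.378 kg.
After the second burn: m = 713.378 × exp(−240/2290.0) = 713.378 × 0.90050 = 642.397 kg.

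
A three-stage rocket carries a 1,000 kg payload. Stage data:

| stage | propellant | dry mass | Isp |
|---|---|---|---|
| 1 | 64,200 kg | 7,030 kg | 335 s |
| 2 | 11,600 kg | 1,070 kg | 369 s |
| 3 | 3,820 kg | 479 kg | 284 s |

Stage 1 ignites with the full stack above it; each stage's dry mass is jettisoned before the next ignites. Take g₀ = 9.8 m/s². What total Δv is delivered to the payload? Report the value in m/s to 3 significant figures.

Ignition mass of stage 1 = 64,200+7,030 + 11,600+1,070 + 3,820+479 + 1,000 = 89,199 kg.
Stage 1: m₀ = 89,199 kg, m_f = 89,199 − 64,200 = 24,999 kg; Δv = 335×9.8×ln(3.568) = 3283.0×1.2720 ≈ 4176 m/s.
Stage 2: m₀ = 17,969 kg, m_f = 17,969 − 11,600 = 6,369 kg; Δv = 369×9.8×ln(2.821) = 3616.2×1.0372 ≈ 3751 m/s.
Stage 3: m₀ = 5,299 kg, m_f = 5,299 − 3,820 = 1,479 kg; Δv = 284×9.8×ln(3.583) = 2783.2×1.2762 ≈ 3552 m/s.
Total Δv = 4176 + 3751 + 3552 = 11479 m/s.

Δv ≈ 11500 m/s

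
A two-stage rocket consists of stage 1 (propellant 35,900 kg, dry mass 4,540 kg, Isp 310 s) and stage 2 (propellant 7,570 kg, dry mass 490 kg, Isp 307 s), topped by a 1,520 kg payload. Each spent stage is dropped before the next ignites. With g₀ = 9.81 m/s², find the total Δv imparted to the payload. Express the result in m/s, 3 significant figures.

Δv ≈ 8550 m/s

Ignition mass of stage 1 = 35,900+4,540 + 7,570+490 + 1,520 = 50,020 kg.
Stage 1: m₀ = 50,020 kg, m_f = 50,020 − 35,900 = 14,120 kg; Δv = 310×9.81×ln(3.542) = 3041.1×1.2648 ≈ 3846 m/s.
Stage 2: m₀ = 9,580 kg, m_f = 9,580 − 7,570 = 2,010 kg; Δv = 307×9.81×ln(4.766) = 3011.7×1.5615 ≈ 4703 m/s.
Total Δv = 3846 + 4703 = 8549 m/s.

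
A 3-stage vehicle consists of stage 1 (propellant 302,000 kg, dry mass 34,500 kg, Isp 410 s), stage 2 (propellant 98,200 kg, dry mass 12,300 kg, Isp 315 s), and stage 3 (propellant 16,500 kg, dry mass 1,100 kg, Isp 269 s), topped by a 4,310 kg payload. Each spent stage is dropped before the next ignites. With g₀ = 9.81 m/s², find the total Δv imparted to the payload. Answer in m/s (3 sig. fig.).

Ignition mass of stage 1 = 302,000+34,500 + 98,200+12,300 + 16,500+1,100 + 4,310 = 468,910 kg.
Stage 1: m₀ = 468,910 kg, m_f = 468,910 − 302,000 = 166,910 kg; Δv = 410×9.81×ln(2.809) = 4022.1×1.0330 ≈ 4155 m/s.
Stage 2: m₀ = 132,410 kg, m_f = 132,410 − 98,200 = 34,210 kg; Δv = 315×9.81×ln(3.871) = 3090.2×1.3534 ≈ 4182 m/s.
Stage 3: m₀ = 21,910 kg, m_f = 21,910 − 16,500 = 5,410 kg; Δv = 269×9.81×ln(4.05) = 2638.9×1.3987 ≈ 3691 m/s.
Total Δv = 4155 + 4182 + 3691 = 12028 m/s.

Δv ≈ 12000 m/s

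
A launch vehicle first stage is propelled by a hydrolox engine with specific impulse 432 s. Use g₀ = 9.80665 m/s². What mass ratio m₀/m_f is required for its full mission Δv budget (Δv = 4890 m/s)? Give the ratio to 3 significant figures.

mass ratio ≈ 3.17

v_e = Isp · g₀ = 432 × 9.80665 = 4236.5 m/s.
By the Tsiolkovsky rocket equation, m₀/m_f = exp(Δv / v_e) = exp(4890 / 4236.5) = exp(1.1543) = 3.1717.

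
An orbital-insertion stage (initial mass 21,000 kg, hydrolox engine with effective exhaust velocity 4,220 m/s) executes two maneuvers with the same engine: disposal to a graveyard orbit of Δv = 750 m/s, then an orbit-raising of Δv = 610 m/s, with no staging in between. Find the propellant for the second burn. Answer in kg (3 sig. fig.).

propellant for the second burn ≈ 2370 kg

After the first burn: m = 21000 × exp(−750/4220.0) = 21000 × 0.83717 = 17,580.6 kg.
After the second burn: m = 17,580.6 × exp(−610/4220.0) = 17,580.6 × 0.86541 = 15,214.4 kg.
Second-burn propellant = 17,580.6 − 15,214.4 = 2,366.2 kg.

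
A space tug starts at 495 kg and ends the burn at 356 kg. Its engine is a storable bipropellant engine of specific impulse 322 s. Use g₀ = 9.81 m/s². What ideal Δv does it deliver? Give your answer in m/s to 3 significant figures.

Δv ≈ 1040 m/s

v_e = Isp · g₀ = 322 × 9.81 = 3158.8 m/s.
By the Tsiolkovsky rocket equation, Δv = v_e · ln(m₀/m_f) = 3158.8 × ln(1.39) = 3158.8 × 0.3296 ≈ 1041.2 m/s.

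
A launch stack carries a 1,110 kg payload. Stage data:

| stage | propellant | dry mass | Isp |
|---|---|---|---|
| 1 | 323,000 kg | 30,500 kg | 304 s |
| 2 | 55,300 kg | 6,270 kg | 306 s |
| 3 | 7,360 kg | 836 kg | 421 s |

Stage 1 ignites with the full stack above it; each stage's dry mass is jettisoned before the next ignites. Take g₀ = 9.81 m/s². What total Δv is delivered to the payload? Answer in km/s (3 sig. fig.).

Δv ≈ 15.3 km/s

Ignition mass of stage 1 = 323,000+30,500 + 55,300+6,270 + 7,360+836 + 1,110 = 424,376 kg.
Stage 1: m₀ = 424,376 kg, m_f = 424,376 − 323,000 = 101,376 kg; Δv = 304×9.81×ln(4.186) = 2982.2×1.4318 ≈ 4270 m/s.
Stage 2: m₀ = 70,876 kg, m_f = 70,876 − 55,300 = 15,576 kg; Δv = 306×9.81×ln(4.55) = 3001.9×1.5152 ≈ 4548 m/s.
Stage 3: m₀ = 9,306 kg, m_f = 9,306 − 7,360 = 1,946 kg; Δv = 421×9.81×ln(4.782) = 4130.0×1.5649 ≈ 6463 m/s.
Total Δv = 4270 + 4548 + 6463 = 15281 m/s.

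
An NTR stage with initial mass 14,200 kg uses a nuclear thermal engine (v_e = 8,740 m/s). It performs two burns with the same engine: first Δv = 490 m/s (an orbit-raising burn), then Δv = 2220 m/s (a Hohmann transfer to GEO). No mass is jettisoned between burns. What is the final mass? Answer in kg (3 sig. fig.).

After the first burn: m = 14200 × exp(−490/8740.0) = 14200 × 0.94548 = 13,425.8 kg.
After the second burn: m = 13,425.8 × exp(−2220/8740.0) = 13,425.8 × 0.77569 = 10,414.3 kg.

final mass ≈ 10400 kg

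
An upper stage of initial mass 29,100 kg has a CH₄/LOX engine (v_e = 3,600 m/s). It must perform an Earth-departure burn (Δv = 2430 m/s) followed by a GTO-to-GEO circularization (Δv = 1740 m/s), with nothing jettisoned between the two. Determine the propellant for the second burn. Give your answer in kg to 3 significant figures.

propellant for the second burn ≈ 5680 kg

After the first burn: m = 29100 × exp(−2430/3600.0) = 29100 × 0.50916 = 14,816.6 kg.
After the second burn: m = 14,816.6 × exp(−1740/3600.0) = 14,816.6 × 0.61672 = 9,137.69 kg.
Second-burn propellant = 14,816.6 − 9,137.69 = 5,678.91 kg.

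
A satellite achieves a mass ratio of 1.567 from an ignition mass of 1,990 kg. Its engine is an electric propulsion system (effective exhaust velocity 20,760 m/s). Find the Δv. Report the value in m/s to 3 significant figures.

Δv ≈ 9320 m/s

Rocket equation: Δv = v_e · ln(1.567) = 20760.0 × 0.4492 ≈ 9324.6 m/s.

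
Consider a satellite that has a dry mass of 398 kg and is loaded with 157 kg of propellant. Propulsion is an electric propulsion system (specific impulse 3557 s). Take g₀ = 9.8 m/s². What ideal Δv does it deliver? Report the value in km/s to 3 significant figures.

Δv ≈ 11.6 km/s

v_e = Isp · g₀ = 3557 × 9.8 = 34858.6 m/s.
m₀ = m_dry + m_prop = 398 + 157 = 555 kg.
Using Δv = v_e ln(m₀/m_f): Δv = v_e · ln(m₀/m_f) = 34858.6 × ln(1.394) = 34858.6 × 0.3325 ≈ 11591.0 m/s.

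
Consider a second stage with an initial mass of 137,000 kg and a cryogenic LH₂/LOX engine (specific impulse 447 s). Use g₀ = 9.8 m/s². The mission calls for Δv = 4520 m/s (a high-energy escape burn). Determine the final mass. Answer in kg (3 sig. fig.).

v_e = Isp · g₀ = 447 × 9.8 = 4380.6 m/s.
m₀/m_f = exp(Δv / v_e) = exp(4520 / 4380.6) = exp(1.0318) = 2.8062.
m_f = m₀ / 2.8062 = 137,000 / 2.8062 = 48,820.5 kg.

final mass ≈ 48800 kg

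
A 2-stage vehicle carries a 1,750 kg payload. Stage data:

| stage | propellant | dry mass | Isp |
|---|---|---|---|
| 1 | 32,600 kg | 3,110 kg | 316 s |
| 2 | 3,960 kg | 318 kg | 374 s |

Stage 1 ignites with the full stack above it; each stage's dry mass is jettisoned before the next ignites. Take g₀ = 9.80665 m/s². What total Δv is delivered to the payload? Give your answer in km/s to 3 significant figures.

Ignition mass of stage 1 = 32,600+3,110 + 3,960+318 + 1,750 = 41,738 kg.
Stage 1: m₀ = 41,738 kg, m_f = 41,738 − 32,600 = 9,138 kg; Δv = 316×9.80665×ln(4.568) = 3098.9×1.5190 ≈ 4707 m/s.
Stage 2: m₀ = 6,028 kg, m_f = 6,028 − 3,960 = 2,068 kg; Δv = 374×9.80665×ln(2.915) = 3667.7×1.0698 ≈ 3924 m/s.
Total Δv = 4707 + 3924 = 8631 m/s.

Δv ≈ 8.63 km/s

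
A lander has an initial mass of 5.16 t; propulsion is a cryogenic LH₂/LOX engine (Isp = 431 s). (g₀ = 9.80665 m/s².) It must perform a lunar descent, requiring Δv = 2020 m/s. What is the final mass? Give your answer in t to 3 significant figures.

final mass ≈ 3.20 t

v_e = Isp · g₀ = 431 × 9.80665 = 4226.7 m/s.
By the Tsiolkovsky rocket equation, m₀/m_f = exp(Δv / v_e) = exp(2020 / 4226.7) = exp(0.4779) = 1.6127.
m_f = m₀ / 1.6127 = 5.16 / 1.6127 = 3.1996 t.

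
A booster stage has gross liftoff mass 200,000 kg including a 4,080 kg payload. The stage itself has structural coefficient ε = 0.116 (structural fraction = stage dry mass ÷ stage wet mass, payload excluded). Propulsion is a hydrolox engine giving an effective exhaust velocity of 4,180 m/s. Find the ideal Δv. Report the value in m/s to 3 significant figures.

Δv ≈ 8400 m/s

Stage wet mass = m₀ − payload = 200,000 − 4,080 = 195,920 kg.
Stage dry mass = ε × stage wet mass = 0.116 × 195,920 = 22,726.7 kg.
Burnout mass m_f = stage dry + payload = 22,726.7 + 4,080 = 26,806.7 kg.
Using Δv = v_e ln(m₀/m_f): Δv = v_e · ln(200,000/26,806.7) = 4180.0 × ln(7.461) = 4180.0 × 2.0097 ≈ 8400 m/s.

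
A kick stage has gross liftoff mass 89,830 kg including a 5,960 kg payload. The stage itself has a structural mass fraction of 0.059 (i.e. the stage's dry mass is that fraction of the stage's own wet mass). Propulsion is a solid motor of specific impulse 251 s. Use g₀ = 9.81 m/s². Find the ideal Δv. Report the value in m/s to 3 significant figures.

Stage wet mass = m₀ − payload = 89,830 − 5,960 = 83,870 kg.
Stage dry mass = ε × stage wet mass = 0.059 × 83,870 = 4,948.33 kg.
Burnout mass m_f = stage dry + payload = 4,948.33 + 5,960 = 10,908.33 kg.
v_e = Isp · g₀ = 251 × 9.81 = 2462.3 m/s.
Δv = v_e · ln(89,830/10,908.33) = 2462.3 × ln(8.235) = 2462.3 × 2.1084 ≈ 5192 m/s.

Δv ≈ 5190 m/s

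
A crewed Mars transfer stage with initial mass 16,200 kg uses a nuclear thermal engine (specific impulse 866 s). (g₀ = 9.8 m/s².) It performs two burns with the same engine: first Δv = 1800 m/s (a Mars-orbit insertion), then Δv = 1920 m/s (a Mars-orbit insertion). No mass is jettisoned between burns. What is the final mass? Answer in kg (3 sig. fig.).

final mass ≈ 10500 kg

v_e = Isp · g₀ = 866 × 9.8 = 8486.8 m/s.
After the first burn: m = 16200 × exp(−1800/8486.8) = 16200 × 0.80889 = 13,104 kg.
After the second burn: m = 13,104 × exp(−1920/8486.8) = 13,104 × 0.79753 = 10,450.8 kg.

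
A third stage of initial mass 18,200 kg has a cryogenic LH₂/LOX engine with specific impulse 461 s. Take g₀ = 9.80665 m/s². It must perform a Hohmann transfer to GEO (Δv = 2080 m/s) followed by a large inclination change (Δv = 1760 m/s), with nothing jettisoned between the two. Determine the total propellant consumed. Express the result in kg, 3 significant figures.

total propellant consumed ≈ 10400 kg

v_e = Isp · g₀ = 461 × 9.80665 = 4520.9 m/s.
After the first burn: m = 18200 × exp(−2080/4520.9) = 18200 × 0.63123 = 11,488.4 kg.
After the second burn: m = 11,488.4 × exp(−1760/4520.9) = 11,488.4 × 0.67753 = 7,783.74 kg.
Total propellant = m₀ − m_final = 18200 − 7,783.74 = 10,416.26 kg.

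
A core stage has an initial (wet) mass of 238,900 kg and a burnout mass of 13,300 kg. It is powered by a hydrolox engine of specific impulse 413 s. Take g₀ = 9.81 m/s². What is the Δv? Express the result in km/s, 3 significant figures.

v_e = Isp · g₀ = 413 × 9.81 = 4051.5 m/s.
Δv = v_e · ln(m₀/m_f) = 4051.5 × ln(17.96) = 4051.5 × 2.8883 ≈ 11702.0 m/s.

Δv ≈ 11.7 km/s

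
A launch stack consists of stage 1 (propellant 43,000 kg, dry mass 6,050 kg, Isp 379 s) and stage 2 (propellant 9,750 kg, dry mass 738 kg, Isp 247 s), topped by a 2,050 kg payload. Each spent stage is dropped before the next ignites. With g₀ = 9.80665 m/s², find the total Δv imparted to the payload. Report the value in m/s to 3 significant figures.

Ignition mass of stage 1 = 43,000+6,050 + 9,750+738 + 2,050 = 61,588 kg.
Stage 1: m₀ = 61,588 kg, m_f = 61,588 − 43,000 = 18,588 kg; Δv = 379×9.80665×ln(3.313) = 3716.7×1.1980 ≈ 4452 m/s.
Stage 2: m₀ = 12,538 kg, m_f = 12,538 − 9,750 = 2,788 kg; Δv = 247×9.80665×ln(4.497) = 2422.2×1.5034 ≈ 3642 m/s.
Total Δv = 4452 + 3642 = 8094 m/s.

Δv ≈ 8090 m/s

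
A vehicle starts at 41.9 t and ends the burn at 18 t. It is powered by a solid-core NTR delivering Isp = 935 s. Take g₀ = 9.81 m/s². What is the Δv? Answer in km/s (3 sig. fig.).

v_e = Isp · g₀ = 935 × 9.81 = 9172.4 m/s.
Δv = v_e · ln(m₀/m_f) = 9172.4 × ln(2.328) = 9172.4 × 0.8449 ≈ 7749.8 m/s.

Δv ≈ 7.75 km/s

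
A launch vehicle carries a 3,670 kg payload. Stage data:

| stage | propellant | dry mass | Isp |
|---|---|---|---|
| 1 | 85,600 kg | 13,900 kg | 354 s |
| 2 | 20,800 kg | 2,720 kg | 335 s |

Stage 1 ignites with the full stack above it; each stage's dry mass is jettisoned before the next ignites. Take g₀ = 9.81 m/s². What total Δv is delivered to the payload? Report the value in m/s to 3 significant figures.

Ignition mass of stage 1 = 85,600+13,900 + 20,800+2,720 + 3,670 = 126,690 kg.
Stage 1: m₀ = 126,690 kg, m_f = 126,690 − 85,600 = 41,090 kg; Δv = 354×9.81×ln(3.083) = 3472.7×1.1260 ≈ 3910 m/s.
Stage 2: m₀ = 27,190 kg, m_f = 27,190 − 20,800 = 6,390 kg; Δv = 335×9.81×ln(4.255) = 3286.4×1.4481 ≈ 4759 m/s.
Total Δv = 3910 + 4759 = 8669 m/s.

Δv ≈ 8670 m/s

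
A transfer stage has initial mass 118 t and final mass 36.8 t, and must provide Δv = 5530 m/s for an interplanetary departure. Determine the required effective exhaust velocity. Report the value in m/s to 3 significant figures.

v_e ≈ 4750 m/s

ln(m₀/m_f) = ln(118000/36800) = ln(3.207) = 1.1652.
v_e = Δv / ln(m₀/m_f) = 5530 / 1.1652 = 4746.0 m/s.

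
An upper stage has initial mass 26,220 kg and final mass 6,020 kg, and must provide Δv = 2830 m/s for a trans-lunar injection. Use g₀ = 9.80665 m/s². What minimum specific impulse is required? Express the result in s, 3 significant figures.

Isp ≈ 196 s

ln(m₀/m_f) = ln(26220/6020) = ln(4.355) = 1.4714.
v_e = Δv / ln(m₀/m_f) = 2830 / 1.4714 = 1923.3 m/s.
Isp = v_e / g₀ = 1923.3 / 9.80665 = 196.1 s.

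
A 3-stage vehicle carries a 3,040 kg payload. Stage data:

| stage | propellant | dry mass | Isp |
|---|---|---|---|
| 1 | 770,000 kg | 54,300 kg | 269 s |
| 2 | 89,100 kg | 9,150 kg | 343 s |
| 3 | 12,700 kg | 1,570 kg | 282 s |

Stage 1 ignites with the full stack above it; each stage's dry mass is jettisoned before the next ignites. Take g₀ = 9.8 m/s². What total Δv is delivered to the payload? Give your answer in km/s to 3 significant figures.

Δv ≈ 13.1 km/s

Ignition mass of stage 1 = 770,000+54,300 + 89,100+9,150 + 12,700+1,570 + 3,040 = 939,860 kg.
Stage 1: m₀ = 939,860 kg, m_f = 939,860 − 770,000 = 169,860 kg; Δv = 269×9.8×ln(5.533) = 2636.2×1.7108 ≈ 4510 m/s.
Stage 2: m₀ = 115,560 kg, m_f = 115,560 − 89,100 = 26,460 kg; Δv = 343×9.8×ln(4.367) = 3361.4×1.4742 ≈ 4955 m/s.
Stage 3: m₀ = 17,310 kg, m_f = 17,310 − 12,700 = 4,610 kg; Δv = 282×9.8×ln(3.755) = 2763.6×1.3231 ≈ 3656 m/s.
Total Δv = 4510 + 4955 + 3656 = 13121 m/s.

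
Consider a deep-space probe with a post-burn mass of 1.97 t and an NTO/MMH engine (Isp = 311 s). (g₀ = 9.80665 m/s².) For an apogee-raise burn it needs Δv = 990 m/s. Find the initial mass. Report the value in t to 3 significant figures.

initial mass ≈ 2.73 t

v_e = Isp · g₀ = 311 × 9.80665 = 3049.9 m/s.
m₀/m_f = exp(Δv / v_e) = exp(990 / 3049.9) = exp(0.3246) = 1.3835.
m₀ = m_f × 1.3835 = 1.97 × 1.3835 = 2.7255 t.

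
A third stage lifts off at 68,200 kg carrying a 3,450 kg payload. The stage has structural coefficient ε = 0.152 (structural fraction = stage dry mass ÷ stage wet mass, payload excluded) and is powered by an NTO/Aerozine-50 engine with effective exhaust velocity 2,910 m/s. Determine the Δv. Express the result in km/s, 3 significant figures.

Δv ≈ 4.76 km/s

Stage wet mass = m₀ − payload = 68,200 − 3,450 = 64,750 kg.
Stage dry mass = ε × stage wet mass = 0.152 × 64,750 = 9,842 kg.
Burnout mass m_f = stage dry + payload = 9,842 + 3,450 = 13,292 kg.
Δv = v_e · ln(68,200/13,292) = 2910.0 × ln(5.131) = 2910.0 × 1.6353 ≈ 4759 m/s.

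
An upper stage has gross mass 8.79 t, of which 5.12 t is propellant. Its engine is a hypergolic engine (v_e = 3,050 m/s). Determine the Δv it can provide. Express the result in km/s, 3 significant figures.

m_f = m₀ − m_prop = 8.79 − 5.12 = 3.67 t.
Using Δv = v_e ln(m₀/m_f): Δv = v_e · ln(m₀/m_f) = 3050.0 × ln(2.395) = 3050.0 × 0.8734 ≈ 2663.9 m/s.

Δv ≈ 2.66 km/s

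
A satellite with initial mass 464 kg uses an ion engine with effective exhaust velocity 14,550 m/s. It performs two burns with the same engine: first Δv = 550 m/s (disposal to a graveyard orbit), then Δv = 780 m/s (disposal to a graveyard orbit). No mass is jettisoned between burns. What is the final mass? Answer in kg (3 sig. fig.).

final mass ≈ 423 kg

After the first burn: m = 464 × exp(−550/14550.0) = 464 × 0.96290 = 446.786 kg.
After the second burn: m = 446.786 × exp(−780/14550.0) = 446.786 × 0.94780 = 423.464 kg.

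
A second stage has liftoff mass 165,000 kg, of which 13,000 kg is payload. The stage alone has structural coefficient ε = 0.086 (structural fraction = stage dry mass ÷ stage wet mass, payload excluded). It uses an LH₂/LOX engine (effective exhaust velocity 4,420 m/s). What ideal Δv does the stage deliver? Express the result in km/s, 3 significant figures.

Δv ≈ 8.16 km/s

Stage wet mass = m₀ − payload = 165,000 − 13,000 = 152,000 kg.
Stage dry mass = ε × stage wet mass = 0.086 × 152,000 = 13,072 kg.
Burnout mass m_f = stage dry + payload = 13,072 + 13,000 = 26,072 kg.
From the ideal rocket equation, Δv = v_e · ln(165,000/26,072) = 4420.0 × ln(6.329) = 4420.0 × 1.8451 ≈ 8155 m/s.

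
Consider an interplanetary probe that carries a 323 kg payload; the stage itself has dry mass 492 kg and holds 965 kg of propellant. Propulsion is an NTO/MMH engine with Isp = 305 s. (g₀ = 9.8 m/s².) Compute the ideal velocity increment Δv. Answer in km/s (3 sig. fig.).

v_e = Isp · g₀ = 305 × 9.8 = 2989.0 m/s.
m₀ = payload + dry + propellant = 323 + 492 + 965 = 1,780 kg.
m_f = payload + dry = 323 + 492 = 815 kg.
Δv = v_e · ln(m₀/m_f) = 2989.0 × ln(2.184) = 2989.0 × 0.7812 ≈ 2334.9 m/s.

Δv ≈ 2.33 km/s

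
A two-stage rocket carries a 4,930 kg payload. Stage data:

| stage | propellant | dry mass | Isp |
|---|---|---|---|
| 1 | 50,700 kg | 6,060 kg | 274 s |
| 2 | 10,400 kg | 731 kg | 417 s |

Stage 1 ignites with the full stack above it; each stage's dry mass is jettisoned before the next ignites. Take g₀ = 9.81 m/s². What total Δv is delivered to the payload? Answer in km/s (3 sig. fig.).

Ignition mass of stage 1 = 50,700+6,060 + 10,400+731 + 4,930 = 72,821 kg.
Stage 1: m₀ = 72,821 kg, m_f = 72,821 − 50,700 = 22,121 kg; Δv = 274×9.81×ln(3.292) = 2687.9×1.1915 ≈ 3203 m/s.
Stage 2: m₀ = 16,061 kg, m_f = 16,061 − 10,400 = 5,661 kg; Δv = 417×9.81×ln(2.837) = 4090.8×1.0428 ≈ 4266 m/s.
Total Δv = 3203 + 4266 = 7469 m/s.

Δv ≈ 7.47 km/s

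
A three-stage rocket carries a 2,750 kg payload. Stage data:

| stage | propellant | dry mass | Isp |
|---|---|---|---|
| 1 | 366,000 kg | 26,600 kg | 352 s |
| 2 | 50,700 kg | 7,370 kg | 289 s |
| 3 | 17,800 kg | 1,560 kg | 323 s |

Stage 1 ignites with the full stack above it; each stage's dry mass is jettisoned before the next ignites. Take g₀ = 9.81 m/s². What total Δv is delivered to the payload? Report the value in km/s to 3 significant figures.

Ignition mass of stage 1 = 366,000+26,600 + 50,700+7,370 + 17,800+1,560 + 2,750 = 472,780 kg.
Stage 1: m₀ = 472,780 kg, m_f = 472,780 − 366,000 = 106,780 kg; Δv = 352×9.81×ln(4.428) = 3453.1×1.4879 ≈ 5138 m/s.
Stage 2: m₀ = 80,180 kg, m_f = 80,180 − 50,700 = 29,480 kg; Δv = 289×9.81×ln(2.72) = 2835.1×1.0006 ≈ 2837 m/s.
Stage 3: m₀ = 22,110 kg, m_f = 22,110 − 17,800 = 4,310 kg; Δv = 323×9.81×ln(5.13) = 3168.6×1.6351 ≈ 5181 m/s.
Total Δv = 5138 + 2837 + 5181 = 13156 m/s.

Δv ≈ 13.2 km/s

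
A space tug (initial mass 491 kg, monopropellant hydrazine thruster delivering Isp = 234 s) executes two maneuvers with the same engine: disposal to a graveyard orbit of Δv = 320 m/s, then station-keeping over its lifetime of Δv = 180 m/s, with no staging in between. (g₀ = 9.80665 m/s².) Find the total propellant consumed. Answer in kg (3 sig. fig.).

total propellant consumed ≈ 96.1 kg

v_e = Isp · g₀ = 234 × 9.80665 = 2294.8 m/s.
After the first burn: m = 491 × exp(−320/2294.8) = 491 × 0.86984 = 427.091 kg.
After the second burn: m = 427.091 × exp(−180/2294.8) = 427.091 × 0.92456 = 394.871 kg.
Total propellant = m₀ − m_final = 491 − 394.871 = 96.129 kg.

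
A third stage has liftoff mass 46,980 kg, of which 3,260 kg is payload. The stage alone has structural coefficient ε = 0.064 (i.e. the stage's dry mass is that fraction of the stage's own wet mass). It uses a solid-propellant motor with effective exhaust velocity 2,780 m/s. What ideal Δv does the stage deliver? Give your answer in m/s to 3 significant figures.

Δv ≈ 5690 m/s

Stage wet mass = m₀ − payload = 46,980 − 3,260 = 43,720 kg.
Stage dry mass = ε × stage wet mass = 0.064 × 43,720 = 2,798.08 kg.
Burnout mass m_f = stage dry + payload = 2,798.08 + 3,260 = 6,058.08 kg.
Δv = v_e · ln(46,980/6,058.08) = 2780.0 × ln(7.755) = 2780.0 × 2.0483 ≈ 5694 m/s.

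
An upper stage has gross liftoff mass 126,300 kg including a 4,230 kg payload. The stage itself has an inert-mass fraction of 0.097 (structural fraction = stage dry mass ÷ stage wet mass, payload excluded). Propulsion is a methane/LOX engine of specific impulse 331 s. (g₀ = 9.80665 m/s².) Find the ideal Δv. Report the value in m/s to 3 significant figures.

Δv ≈ 6690 m/s

Stage wet mass = m₀ − payload = 126,300 − 4,230 = 122,070 kg.
Stage dry mass = ε × stage wet mass = 0.097 × 122,070 = 11,840.8 kg.
Burnout mass m_f = stage dry + payload = 11,840.8 + 4,230 = 16,070.8 kg.
v_e = Isp · g₀ = 331 × 9.80665 = 3246.0 m/s.
Δv = v_e · ln(126,300/16,070.8) = 3246.0 × ln(7.859) = 3246.0 × 2.0617 ≈ 6692 m/s.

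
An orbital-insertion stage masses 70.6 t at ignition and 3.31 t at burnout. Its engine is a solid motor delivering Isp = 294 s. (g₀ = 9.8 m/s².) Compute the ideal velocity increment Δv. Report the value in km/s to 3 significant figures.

v_e = Isp · g₀ = 294 × 9.8 = 2881.2 m/s.
Δv = v_e · ln(m₀/m_f) = 2881.2 × ln(21.33) = 2881.2 × 3.0601 ≈ 8816.7 m/s.

Δv ≈ 8.82 km/s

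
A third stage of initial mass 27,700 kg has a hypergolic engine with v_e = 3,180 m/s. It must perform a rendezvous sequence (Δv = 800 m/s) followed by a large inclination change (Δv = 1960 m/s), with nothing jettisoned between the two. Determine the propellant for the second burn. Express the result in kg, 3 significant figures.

After the first burn: m = 27700 × exp(−800/3180.0) = 27700 × 0.77758 = 21,539 kg.
After the second burn: m = 21,539 × exp(−1960/3180.0) = 21,539 × 0.53991 = 11,629.1 kg.
Second-burn propellant = 21,539 − 11,629.1 = 9,909.9 kg.

propellant for the second burn ≈ 9910 kg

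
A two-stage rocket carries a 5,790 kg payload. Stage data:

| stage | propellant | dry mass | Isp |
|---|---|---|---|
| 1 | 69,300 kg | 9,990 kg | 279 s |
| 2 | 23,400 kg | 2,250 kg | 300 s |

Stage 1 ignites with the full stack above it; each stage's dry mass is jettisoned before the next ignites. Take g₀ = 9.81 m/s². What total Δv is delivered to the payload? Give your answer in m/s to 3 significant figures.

Δv ≈ 6700 m/s

Ignition mass of stage 1 = 69,300+9,990 + 23,400+2,250 + 5,790 = 110,730 kg.
Stage 1: m₀ = 110,730 kg, m_f = 110,730 − 69,300 = 41,430 kg; Δv = 279×9.81×ln(2.673) = 2737.0×0.9831 ≈ 2691 m/s.
Stage 2: m₀ = 31,440 kg, m_f = 31,440 − 23,400 = 8,040 kg; Δv = 300×9.81×ln(3.91) = 2943.0×1.3637 ≈ 4013 m/s.
Total Δv = 2691 + 4013 = 6704 m/s.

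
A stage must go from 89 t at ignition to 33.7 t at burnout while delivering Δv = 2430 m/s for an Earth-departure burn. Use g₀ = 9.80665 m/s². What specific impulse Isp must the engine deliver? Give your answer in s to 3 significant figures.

Isp ≈ 255 s

ln(m₀/m_f) = ln(89000/33700) = ln(2.641) = 0.9711.
From the ideal rocket equation, v_e = Δv / ln(m₀/m_f) = 2430 / 0.9711 = 2502.2 m/s.
Isp = v_e / g₀ = 2502.2 / 9.80665 = 255.2 s.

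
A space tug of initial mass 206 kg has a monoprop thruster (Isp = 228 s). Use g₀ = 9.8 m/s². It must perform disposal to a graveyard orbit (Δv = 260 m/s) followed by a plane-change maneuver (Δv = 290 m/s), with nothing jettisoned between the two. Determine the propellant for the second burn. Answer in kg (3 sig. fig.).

propellant for the second burn ≈ 22.3 kg

v_e = Isp · g₀ = 228 × 9.8 = 2234.4 m/s.
After the first burn: m = 206 × exp(−260/2234.4) = 206 × 0.89015 = 183.371 kg.
After the second burn: m = 183.371 × exp(−290/2234.4) = 183.371 × 0.87828 = 161.051 kg.
Second-burn propellant = 183.371 − 161.051 = 22.32 kg.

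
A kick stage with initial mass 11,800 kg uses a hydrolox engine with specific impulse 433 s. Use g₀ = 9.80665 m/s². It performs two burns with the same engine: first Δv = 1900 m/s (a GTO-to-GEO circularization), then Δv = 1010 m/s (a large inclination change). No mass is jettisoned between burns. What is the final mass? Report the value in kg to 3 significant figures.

v_e = Isp · g₀ = 433 × 9.80665 = 4246.3 m/s.
After the first burn: m = 11800 × exp(−1900/4246.3) = 11800 × 0.63926 = 7,543.27 kg.
After the second burn: m = 7,543.27 × exp(−1010/4246.3) = 7,543.27 × 0.78832 = 5,946.51 kg.

final mass ≈ 5950 kg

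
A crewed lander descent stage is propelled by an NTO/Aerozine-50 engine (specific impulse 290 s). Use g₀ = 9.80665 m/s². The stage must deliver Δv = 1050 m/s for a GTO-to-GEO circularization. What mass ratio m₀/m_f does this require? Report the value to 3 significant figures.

v_e = Isp · g₀ = 290 × 9.80665 = 2843.9 m/s.
m₀/m_f = exp(Δv / v_e) = exp(1050 / 2843.9) = exp(0.3692) = 1.4466.

mass ratio ≈ 1.45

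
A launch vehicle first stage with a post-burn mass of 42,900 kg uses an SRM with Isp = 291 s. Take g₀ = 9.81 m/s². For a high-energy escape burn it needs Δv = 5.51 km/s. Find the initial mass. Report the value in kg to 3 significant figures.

v_e = Isp · g₀ = 291 × 9.81 = 2854.7 m/s.
By the Tsiolkovsky rocket equation, m₀/m_f = exp(Δv / v_e) = exp(5510 / 2854.7) = exp(1.9301) = 6.8905.
m₀ = m_f × 6.8905 = 42,900 × 6.8905 = 295,602 kg.

initial mass ≈ 296000 kg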